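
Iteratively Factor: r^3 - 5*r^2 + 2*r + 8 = (r - 2)*(r^2 - 3*r - 4) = (r - 2)*(r + 1)*(r - 4)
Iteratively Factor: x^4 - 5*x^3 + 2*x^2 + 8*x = (x + 1)*(x^3 - 6*x^2 + 8*x) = (x - 4)*(x + 1)*(x^2 - 2*x) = x*(x - 4)*(x + 1)*(x - 2)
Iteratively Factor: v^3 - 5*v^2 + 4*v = (v)*(v^2 - 5*v + 4) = v*(v - 4)*(v - 1)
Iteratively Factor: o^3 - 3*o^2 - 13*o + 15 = (o - 5)*(o^2 + 2*o - 3) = (o - 5)*(o + 3)*(o - 1)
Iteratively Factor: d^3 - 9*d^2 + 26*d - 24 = (d - 2)*(d^2 - 7*d + 12) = (d - 3)*(d - 2)*(d - 4)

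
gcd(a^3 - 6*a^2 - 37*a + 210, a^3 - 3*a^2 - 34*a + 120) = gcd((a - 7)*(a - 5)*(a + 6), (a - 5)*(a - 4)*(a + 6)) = a^2 + a - 30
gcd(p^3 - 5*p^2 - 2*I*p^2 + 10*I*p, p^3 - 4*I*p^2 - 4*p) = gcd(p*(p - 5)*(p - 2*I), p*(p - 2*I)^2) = p^2 - 2*I*p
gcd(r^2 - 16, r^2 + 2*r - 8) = r + 4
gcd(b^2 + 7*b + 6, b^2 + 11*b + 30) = b + 6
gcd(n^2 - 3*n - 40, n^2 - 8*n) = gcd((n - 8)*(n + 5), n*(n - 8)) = n - 8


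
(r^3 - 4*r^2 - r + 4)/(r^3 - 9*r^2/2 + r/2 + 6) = 2*(r - 1)/(2*r - 3)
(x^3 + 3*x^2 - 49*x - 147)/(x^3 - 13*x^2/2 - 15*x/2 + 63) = 2*(x^2 - 49)/(2*x^2 - 19*x + 42)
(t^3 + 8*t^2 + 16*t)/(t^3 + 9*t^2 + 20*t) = (t + 4)/(t + 5)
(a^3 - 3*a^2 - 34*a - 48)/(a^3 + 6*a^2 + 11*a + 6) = (a - 8)/(a + 1)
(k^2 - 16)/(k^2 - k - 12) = (k + 4)/(k + 3)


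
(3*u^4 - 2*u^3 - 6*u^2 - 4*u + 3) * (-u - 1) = -3*u^5 - u^4 + 8*u^3 + 10*u^2 + u - 3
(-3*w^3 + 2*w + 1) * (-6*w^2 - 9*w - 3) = 18*w^5 + 27*w^4 - 3*w^3 - 24*w^2 - 15*w - 3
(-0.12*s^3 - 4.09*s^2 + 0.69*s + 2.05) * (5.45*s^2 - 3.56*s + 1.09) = -0.654*s^5 - 21.8633*s^4 + 18.1901*s^3 + 4.258*s^2 - 6.5459*s + 2.2345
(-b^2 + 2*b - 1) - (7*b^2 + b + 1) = -8*b^2 + b - 2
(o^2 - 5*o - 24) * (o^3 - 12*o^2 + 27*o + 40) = o^5 - 17*o^4 + 63*o^3 + 193*o^2 - 848*o - 960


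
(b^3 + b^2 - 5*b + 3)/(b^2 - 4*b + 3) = (b^2 + 2*b - 3)/(b - 3)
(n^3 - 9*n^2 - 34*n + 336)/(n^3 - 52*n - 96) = (n - 7)/(n + 2)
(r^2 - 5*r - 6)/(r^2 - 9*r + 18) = (r + 1)/(r - 3)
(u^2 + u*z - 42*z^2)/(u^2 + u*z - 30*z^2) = (u^2 + u*z - 42*z^2)/(u^2 + u*z - 30*z^2)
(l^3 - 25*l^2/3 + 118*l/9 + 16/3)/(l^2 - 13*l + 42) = (9*l^2 - 21*l - 8)/(9*(l - 7))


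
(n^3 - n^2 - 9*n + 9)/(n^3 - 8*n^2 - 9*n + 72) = (n - 1)/(n - 8)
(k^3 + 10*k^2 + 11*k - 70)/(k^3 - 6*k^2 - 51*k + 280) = (k^2 + 3*k - 10)/(k^2 - 13*k + 40)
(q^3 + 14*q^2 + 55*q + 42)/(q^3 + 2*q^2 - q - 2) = (q^2 + 13*q + 42)/(q^2 + q - 2)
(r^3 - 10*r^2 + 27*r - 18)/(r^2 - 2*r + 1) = (r^2 - 9*r + 18)/(r - 1)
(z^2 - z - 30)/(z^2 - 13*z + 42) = (z + 5)/(z - 7)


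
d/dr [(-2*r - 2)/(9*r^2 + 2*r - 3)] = 2*(9*r^2 + 18*r + 5)/(81*r^4 + 36*r^3 - 50*r^2 - 12*r + 9)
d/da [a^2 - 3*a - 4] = 2*a - 3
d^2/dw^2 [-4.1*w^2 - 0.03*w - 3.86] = -8.20000000000000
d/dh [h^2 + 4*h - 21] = 2*h + 4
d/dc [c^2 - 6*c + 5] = 2*c - 6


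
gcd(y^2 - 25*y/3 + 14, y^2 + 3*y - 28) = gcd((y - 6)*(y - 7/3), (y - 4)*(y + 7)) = 1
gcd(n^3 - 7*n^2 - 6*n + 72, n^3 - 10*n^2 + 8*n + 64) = n - 4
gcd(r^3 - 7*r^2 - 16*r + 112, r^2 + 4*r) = r + 4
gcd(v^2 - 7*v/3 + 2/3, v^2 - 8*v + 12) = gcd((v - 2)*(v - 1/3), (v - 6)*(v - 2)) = v - 2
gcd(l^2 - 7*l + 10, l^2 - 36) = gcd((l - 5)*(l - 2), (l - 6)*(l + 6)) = 1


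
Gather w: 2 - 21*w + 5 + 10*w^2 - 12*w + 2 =10*w^2 - 33*w + 9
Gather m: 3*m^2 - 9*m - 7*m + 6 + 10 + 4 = 3*m^2 - 16*m + 20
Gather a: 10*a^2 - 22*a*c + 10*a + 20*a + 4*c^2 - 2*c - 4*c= 10*a^2 + a*(30 - 22*c) + 4*c^2 - 6*c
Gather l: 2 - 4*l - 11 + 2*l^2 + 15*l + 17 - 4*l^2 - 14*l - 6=-2*l^2 - 3*l + 2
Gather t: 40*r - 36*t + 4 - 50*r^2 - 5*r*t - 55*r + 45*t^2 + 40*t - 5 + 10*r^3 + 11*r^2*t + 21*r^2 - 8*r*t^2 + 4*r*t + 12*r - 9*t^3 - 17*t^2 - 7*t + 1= 10*r^3 - 29*r^2 - 3*r - 9*t^3 + t^2*(28 - 8*r) + t*(11*r^2 - r - 3)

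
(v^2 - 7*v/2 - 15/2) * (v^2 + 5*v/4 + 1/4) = v^4 - 9*v^3/4 - 93*v^2/8 - 41*v/4 - 15/8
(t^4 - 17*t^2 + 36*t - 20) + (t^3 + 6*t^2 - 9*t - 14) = t^4 + t^3 - 11*t^2 + 27*t - 34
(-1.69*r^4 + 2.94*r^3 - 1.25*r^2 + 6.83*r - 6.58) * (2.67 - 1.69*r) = 2.8561*r^5 - 9.4809*r^4 + 9.9623*r^3 - 14.8802*r^2 + 29.3563*r - 17.5686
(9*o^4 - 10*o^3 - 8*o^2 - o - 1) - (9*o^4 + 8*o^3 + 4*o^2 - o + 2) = -18*o^3 - 12*o^2 - 3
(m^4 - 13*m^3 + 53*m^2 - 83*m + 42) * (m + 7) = m^5 - 6*m^4 - 38*m^3 + 288*m^2 - 539*m + 294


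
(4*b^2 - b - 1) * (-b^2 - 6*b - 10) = -4*b^4 - 23*b^3 - 33*b^2 + 16*b + 10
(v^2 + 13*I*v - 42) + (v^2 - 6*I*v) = 2*v^2 + 7*I*v - 42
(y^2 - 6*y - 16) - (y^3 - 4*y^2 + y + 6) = -y^3 + 5*y^2 - 7*y - 22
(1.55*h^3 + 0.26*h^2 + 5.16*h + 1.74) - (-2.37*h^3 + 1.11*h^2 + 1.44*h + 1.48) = 3.92*h^3 - 0.85*h^2 + 3.72*h + 0.26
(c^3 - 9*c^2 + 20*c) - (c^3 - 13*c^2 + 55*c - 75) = 4*c^2 - 35*c + 75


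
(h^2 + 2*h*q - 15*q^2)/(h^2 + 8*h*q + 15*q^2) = (h - 3*q)/(h + 3*q)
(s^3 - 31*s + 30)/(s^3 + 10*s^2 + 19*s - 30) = (s - 5)/(s + 5)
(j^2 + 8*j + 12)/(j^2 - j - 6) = (j + 6)/(j - 3)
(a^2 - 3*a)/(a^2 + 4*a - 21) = a/(a + 7)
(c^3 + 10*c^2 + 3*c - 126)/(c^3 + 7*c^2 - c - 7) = (c^2 + 3*c - 18)/(c^2 - 1)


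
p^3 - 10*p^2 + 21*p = p*(p - 7)*(p - 3)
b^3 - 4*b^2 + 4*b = b*(b - 2)^2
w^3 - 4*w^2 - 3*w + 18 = (w - 3)^2*(w + 2)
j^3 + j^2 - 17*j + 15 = (j - 3)*(j - 1)*(j + 5)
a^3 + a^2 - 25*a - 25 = (a - 5)*(a + 1)*(a + 5)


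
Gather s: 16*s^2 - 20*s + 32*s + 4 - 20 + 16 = 16*s^2 + 12*s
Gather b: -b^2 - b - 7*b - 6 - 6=-b^2 - 8*b - 12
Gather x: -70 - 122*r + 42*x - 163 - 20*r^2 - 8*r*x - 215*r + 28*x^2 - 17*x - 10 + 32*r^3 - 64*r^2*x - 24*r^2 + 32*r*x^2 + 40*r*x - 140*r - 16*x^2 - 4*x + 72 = 32*r^3 - 44*r^2 - 477*r + x^2*(32*r + 12) + x*(-64*r^2 + 32*r + 21) - 171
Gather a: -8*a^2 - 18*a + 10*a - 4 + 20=-8*a^2 - 8*a + 16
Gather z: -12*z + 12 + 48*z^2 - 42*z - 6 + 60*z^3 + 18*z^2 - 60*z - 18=60*z^3 + 66*z^2 - 114*z - 12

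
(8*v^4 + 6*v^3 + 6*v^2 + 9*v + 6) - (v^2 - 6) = 8*v^4 + 6*v^3 + 5*v^2 + 9*v + 12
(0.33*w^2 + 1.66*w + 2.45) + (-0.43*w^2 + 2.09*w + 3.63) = -0.1*w^2 + 3.75*w + 6.08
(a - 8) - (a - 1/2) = -15/2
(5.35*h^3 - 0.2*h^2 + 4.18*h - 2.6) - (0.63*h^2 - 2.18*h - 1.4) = 5.35*h^3 - 0.83*h^2 + 6.36*h - 1.2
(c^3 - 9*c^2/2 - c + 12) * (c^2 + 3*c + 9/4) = c^5 - 3*c^4/2 - 49*c^3/4 - 9*c^2/8 + 135*c/4 + 27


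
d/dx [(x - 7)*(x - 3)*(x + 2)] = 3*x^2 - 16*x + 1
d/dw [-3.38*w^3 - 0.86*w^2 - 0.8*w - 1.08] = -10.14*w^2 - 1.72*w - 0.8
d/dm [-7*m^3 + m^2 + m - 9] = -21*m^2 + 2*m + 1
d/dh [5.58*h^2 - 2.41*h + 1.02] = 11.16*h - 2.41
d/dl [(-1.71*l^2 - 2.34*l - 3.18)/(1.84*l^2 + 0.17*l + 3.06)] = (4.0149*l^2 + 1.2372*l - 6.6198)/(3.3856*l^4 + 0.6256*l^3 + 11.2897*l^2 + 1.0404*l + 9.3636)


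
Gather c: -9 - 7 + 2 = -14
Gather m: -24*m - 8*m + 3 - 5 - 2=-32*m - 4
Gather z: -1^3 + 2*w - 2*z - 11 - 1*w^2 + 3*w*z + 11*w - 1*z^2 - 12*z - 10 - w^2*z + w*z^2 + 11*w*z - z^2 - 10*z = -w^2 + 13*w + z^2*(w - 2) + z*(-w^2 + 14*w - 24) - 22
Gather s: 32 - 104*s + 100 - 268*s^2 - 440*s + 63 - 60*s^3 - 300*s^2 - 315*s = -60*s^3 - 568*s^2 - 859*s + 195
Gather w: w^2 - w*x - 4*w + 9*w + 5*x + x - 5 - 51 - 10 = w^2 + w*(5 - x) + 6*x - 66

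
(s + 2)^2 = s^2 + 4*s + 4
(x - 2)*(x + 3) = x^2 + x - 6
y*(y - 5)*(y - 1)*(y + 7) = y^4 + y^3 - 37*y^2 + 35*y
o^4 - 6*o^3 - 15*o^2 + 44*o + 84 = (o - 7)*(o - 3)*(o + 2)^2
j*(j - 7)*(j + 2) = j^3 - 5*j^2 - 14*j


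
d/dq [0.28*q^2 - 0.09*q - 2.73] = 0.56*q - 0.09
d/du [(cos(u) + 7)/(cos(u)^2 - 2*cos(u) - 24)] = (cos(u)^2 + 14*cos(u) + 10)*sin(u)/(sin(u)^2 + 2*cos(u) + 23)^2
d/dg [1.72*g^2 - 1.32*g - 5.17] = 3.44*g - 1.32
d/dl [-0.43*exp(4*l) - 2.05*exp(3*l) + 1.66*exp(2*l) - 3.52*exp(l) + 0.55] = (-1.72*exp(3*l) - 6.15*exp(2*l) + 3.32*exp(l) - 3.52)*exp(l)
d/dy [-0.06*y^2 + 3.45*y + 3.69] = 3.45 - 0.12*y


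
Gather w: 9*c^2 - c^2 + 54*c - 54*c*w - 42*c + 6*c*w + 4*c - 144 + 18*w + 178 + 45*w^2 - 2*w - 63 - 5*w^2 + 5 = 8*c^2 + 16*c + 40*w^2 + w*(16 - 48*c) - 24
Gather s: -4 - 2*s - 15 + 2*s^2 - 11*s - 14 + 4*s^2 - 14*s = 6*s^2 - 27*s - 33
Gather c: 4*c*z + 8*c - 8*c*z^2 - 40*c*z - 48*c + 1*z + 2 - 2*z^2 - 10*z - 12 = c*(-8*z^2 - 36*z - 40) - 2*z^2 - 9*z - 10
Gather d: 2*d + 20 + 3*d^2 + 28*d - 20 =3*d^2 + 30*d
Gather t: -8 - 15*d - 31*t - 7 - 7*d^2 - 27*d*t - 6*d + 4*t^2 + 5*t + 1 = -7*d^2 - 21*d + 4*t^2 + t*(-27*d - 26) - 14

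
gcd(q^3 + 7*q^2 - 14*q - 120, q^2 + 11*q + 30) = q^2 + 11*q + 30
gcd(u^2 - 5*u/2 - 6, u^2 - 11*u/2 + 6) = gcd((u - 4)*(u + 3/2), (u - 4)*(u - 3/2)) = u - 4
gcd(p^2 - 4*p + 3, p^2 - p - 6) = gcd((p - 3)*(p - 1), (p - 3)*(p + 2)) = p - 3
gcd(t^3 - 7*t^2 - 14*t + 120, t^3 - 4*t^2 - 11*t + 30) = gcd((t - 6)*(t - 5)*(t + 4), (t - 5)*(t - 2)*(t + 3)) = t - 5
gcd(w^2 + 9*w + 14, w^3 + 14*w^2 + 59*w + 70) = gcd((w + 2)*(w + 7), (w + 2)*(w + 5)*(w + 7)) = w^2 + 9*w + 14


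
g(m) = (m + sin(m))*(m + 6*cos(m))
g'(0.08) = 12.19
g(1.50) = 4.81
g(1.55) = 4.27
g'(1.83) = -13.21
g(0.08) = 0.97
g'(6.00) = 38.36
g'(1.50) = -10.39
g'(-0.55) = 4.02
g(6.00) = 67.28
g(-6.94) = 16.52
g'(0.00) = 12.00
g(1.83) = 0.82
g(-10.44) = 130.47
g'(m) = (1 - 6*sin(m))*(m + sin(m)) + (m + 6*cos(m))*(cos(m) + 1)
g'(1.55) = -11.04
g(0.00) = 0.00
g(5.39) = 42.20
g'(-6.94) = -39.13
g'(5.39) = 41.05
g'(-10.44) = 32.87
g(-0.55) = -4.90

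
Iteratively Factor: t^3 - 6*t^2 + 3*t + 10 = (t + 1)*(t^2 - 7*t + 10) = (t - 2)*(t + 1)*(t - 5)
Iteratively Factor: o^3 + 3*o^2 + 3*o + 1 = (o + 1)*(o^2 + 2*o + 1) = (o + 1)^2*(o + 1)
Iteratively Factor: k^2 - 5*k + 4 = (k - 4)*(k - 1)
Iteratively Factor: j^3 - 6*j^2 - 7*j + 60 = (j - 4)*(j^2 - 2*j - 15) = (j - 5)*(j - 4)*(j + 3)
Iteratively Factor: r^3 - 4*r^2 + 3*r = (r - 1)*(r^2 - 3*r) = (r - 3)*(r - 1)*(r)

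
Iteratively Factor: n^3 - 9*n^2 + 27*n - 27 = (n - 3)*(n^2 - 6*n + 9) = (n - 3)^2*(n - 3)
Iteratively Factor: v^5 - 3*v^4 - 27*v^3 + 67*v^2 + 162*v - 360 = (v + 3)*(v^4 - 6*v^3 - 9*v^2 + 94*v - 120) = (v - 2)*(v + 3)*(v^3 - 4*v^2 - 17*v + 60) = (v - 3)*(v - 2)*(v + 3)*(v^2 - v - 20) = (v - 5)*(v - 3)*(v - 2)*(v + 3)*(v + 4)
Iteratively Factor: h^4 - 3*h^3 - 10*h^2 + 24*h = (h)*(h^3 - 3*h^2 - 10*h + 24) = h*(h + 3)*(h^2 - 6*h + 8) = h*(h - 4)*(h + 3)*(h - 2)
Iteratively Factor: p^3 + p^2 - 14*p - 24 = (p - 4)*(p^2 + 5*p + 6) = (p - 4)*(p + 3)*(p + 2)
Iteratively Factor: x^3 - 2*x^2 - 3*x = (x - 3)*(x^2 + x) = x*(x - 3)*(x + 1)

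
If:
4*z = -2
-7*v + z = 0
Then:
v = -1/14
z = -1/2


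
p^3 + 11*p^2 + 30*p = p*(p + 5)*(p + 6)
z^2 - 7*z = z*(z - 7)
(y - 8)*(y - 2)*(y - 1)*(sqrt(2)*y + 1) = sqrt(2)*y^4 - 11*sqrt(2)*y^3 + y^3 - 11*y^2 + 26*sqrt(2)*y^2 - 16*sqrt(2)*y + 26*y - 16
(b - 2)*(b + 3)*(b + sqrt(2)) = b^3 + b^2 + sqrt(2)*b^2 - 6*b + sqrt(2)*b - 6*sqrt(2)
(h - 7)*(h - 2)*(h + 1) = h^3 - 8*h^2 + 5*h + 14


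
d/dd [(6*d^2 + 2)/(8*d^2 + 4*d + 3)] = 4*(6*d^2 + d - 2)/(64*d^4 + 64*d^3 + 64*d^2 + 24*d + 9)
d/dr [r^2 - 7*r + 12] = 2*r - 7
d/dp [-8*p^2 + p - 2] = 1 - 16*p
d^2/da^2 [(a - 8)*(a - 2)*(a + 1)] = 6*a - 18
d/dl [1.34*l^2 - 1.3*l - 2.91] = 2.68*l - 1.3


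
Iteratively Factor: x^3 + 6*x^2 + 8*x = (x + 4)*(x^2 + 2*x) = x*(x + 4)*(x + 2)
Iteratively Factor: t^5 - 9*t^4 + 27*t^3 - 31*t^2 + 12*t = (t - 4)*(t^4 - 5*t^3 + 7*t^2 - 3*t) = (t - 4)*(t - 1)*(t^3 - 4*t^2 + 3*t) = (t - 4)*(t - 3)*(t - 1)*(t^2 - t) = (t - 4)*(t - 3)*(t - 1)^2*(t)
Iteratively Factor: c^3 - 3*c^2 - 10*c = (c - 5)*(c^2 + 2*c) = c*(c - 5)*(c + 2)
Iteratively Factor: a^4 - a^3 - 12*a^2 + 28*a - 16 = (a + 4)*(a^3 - 5*a^2 + 8*a - 4) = (a - 2)*(a + 4)*(a^2 - 3*a + 2) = (a - 2)*(a - 1)*(a + 4)*(a - 2)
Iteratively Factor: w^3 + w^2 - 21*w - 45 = (w - 5)*(w^2 + 6*w + 9) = (w - 5)*(w + 3)*(w + 3)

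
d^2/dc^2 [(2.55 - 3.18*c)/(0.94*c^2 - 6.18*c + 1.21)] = (-(1.88*c - 6.18)*(3.18*c - 2.55)*(3.76*c - 12.36) + (17.9352*c - 44.0988)*(0.94*c^2 - 6.18*c + 1.21))/(0.94*c^2 - 6.18*c + 1.21)^3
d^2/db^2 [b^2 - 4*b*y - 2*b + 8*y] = 2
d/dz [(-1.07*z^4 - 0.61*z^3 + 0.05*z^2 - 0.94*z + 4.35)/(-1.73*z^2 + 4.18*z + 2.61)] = (3.7022*z^5 - 12.3625*z^4 - 16.2704*z^3 - 6.1935*z^2 + 15.312*z - 20.6364)/(2.9929*z^4 - 14.4628*z^3 + 8.4418*z^2 + 21.8196*z + 6.8121)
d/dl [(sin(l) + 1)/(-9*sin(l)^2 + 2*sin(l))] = (9*cos(l) + 18/tan(l) - 2*cos(l)/sin(l)^2)/(9*sin(l) - 2)^2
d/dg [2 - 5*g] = -5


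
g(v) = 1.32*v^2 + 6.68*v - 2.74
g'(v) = 2.64*v + 6.68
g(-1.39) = -9.47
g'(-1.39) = 3.01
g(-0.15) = -3.71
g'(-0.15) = 6.28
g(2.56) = 23.01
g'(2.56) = 13.44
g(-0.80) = -7.24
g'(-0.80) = 4.57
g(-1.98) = -10.79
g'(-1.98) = 1.45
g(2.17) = 17.97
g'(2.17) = 12.41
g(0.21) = -1.28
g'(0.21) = 7.23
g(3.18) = 31.85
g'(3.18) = 15.08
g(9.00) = 164.30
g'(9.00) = 30.44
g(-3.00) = -10.90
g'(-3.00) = -1.24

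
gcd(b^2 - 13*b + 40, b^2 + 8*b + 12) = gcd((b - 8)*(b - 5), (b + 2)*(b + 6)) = 1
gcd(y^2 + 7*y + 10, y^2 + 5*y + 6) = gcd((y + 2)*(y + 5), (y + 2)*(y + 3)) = y + 2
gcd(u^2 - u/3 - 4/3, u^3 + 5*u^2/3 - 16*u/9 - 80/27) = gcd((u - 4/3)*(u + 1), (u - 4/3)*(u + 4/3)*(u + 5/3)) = u - 4/3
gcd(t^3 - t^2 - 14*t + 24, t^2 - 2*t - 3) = t - 3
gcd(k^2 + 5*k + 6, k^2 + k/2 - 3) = k + 2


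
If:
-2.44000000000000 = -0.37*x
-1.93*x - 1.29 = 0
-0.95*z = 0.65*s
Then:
No Solution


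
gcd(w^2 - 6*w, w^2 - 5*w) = w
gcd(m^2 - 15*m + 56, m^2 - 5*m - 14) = m - 7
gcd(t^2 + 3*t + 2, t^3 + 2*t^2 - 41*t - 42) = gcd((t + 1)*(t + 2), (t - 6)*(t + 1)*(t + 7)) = t + 1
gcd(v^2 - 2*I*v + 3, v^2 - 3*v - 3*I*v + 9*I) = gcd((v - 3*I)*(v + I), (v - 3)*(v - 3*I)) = v - 3*I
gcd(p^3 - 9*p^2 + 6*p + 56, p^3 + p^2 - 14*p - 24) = p^2 - 2*p - 8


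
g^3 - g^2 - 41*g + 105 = (g - 5)*(g - 3)*(g + 7)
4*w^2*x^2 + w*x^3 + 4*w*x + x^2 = x*(4*w + x)*(w*x + 1)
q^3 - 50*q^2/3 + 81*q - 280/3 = (q - 8)*(q - 7)*(q - 5/3)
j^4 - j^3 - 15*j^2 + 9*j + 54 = (j - 3)^2*(j + 2)*(j + 3)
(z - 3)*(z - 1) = z^2 - 4*z + 3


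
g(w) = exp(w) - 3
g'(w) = exp(w)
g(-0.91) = -2.60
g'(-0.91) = 0.40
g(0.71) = -0.97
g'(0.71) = 2.03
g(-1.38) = -2.75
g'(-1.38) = 0.25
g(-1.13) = -2.68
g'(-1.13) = 0.32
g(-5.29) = -2.99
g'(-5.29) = 0.01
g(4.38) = 76.84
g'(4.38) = 79.84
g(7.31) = 1492.18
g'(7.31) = 1495.18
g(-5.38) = -3.00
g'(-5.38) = 0.00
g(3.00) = 17.09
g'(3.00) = 20.09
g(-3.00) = -2.95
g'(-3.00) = 0.05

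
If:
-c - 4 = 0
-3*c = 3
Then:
No Solution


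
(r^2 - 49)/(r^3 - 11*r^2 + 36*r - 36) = (r^2 - 49)/(r^3 - 11*r^2 + 36*r - 36)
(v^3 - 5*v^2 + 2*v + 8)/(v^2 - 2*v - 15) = (-v^3 + 5*v^2 - 2*v - 8)/(-v^2 + 2*v + 15)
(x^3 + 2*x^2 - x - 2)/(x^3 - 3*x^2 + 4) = (x^2 + x - 2)/(x^2 - 4*x + 4)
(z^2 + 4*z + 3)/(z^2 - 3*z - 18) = (z + 1)/(z - 6)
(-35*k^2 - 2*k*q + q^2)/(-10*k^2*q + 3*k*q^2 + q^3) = (-7*k + q)/(q*(-2*k + q))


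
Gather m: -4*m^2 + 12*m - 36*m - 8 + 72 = -4*m^2 - 24*m + 64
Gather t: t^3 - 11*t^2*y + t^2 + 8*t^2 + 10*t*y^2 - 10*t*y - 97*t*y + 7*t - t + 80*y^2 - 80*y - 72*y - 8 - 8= t^3 + t^2*(9 - 11*y) + t*(10*y^2 - 107*y + 6) + 80*y^2 - 152*y - 16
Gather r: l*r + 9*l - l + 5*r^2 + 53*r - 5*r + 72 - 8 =8*l + 5*r^2 + r*(l + 48) + 64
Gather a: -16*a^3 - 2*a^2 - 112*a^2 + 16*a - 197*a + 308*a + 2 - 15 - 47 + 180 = -16*a^3 - 114*a^2 + 127*a + 120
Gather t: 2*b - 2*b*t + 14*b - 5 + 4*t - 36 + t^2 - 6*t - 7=16*b + t^2 + t*(-2*b - 2) - 48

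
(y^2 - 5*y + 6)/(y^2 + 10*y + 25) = (y^2 - 5*y + 6)/(y^2 + 10*y + 25)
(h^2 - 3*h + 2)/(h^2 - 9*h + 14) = (h - 1)/(h - 7)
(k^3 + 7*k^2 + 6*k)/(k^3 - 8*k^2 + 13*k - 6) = k*(k^2 + 7*k + 6)/(k^3 - 8*k^2 + 13*k - 6)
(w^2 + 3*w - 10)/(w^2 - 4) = (w + 5)/(w + 2)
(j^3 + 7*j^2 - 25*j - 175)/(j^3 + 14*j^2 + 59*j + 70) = (j - 5)/(j + 2)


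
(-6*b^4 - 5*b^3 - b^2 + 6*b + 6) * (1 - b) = 6*b^5 - b^4 - 4*b^3 - 7*b^2 + 6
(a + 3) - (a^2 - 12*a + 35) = -a^2 + 13*a - 32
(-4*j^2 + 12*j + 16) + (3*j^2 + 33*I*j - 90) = -j^2 + 12*j + 33*I*j - 74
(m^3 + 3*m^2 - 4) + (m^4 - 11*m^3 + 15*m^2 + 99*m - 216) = m^4 - 10*m^3 + 18*m^2 + 99*m - 220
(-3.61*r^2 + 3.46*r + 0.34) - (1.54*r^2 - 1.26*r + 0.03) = -5.15*r^2 + 4.72*r + 0.31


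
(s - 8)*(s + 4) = s^2 - 4*s - 32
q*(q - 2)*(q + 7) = q^3 + 5*q^2 - 14*q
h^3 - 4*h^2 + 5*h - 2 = (h - 2)*(h - 1)^2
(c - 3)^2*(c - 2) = c^3 - 8*c^2 + 21*c - 18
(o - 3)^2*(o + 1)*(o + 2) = o^4 - 3*o^3 - 7*o^2 + 15*o + 18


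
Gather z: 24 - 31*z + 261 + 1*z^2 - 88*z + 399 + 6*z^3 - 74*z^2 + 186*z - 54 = 6*z^3 - 73*z^2 + 67*z + 630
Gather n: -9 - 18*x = -18*x - 9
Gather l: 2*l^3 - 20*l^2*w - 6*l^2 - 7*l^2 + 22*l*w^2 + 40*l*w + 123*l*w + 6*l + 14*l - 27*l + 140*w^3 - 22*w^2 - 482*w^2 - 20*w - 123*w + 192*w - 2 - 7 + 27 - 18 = 2*l^3 + l^2*(-20*w - 13) + l*(22*w^2 + 163*w - 7) + 140*w^3 - 504*w^2 + 49*w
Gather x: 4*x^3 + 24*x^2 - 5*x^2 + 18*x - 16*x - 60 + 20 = 4*x^3 + 19*x^2 + 2*x - 40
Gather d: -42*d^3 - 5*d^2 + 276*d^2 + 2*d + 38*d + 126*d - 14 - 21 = -42*d^3 + 271*d^2 + 166*d - 35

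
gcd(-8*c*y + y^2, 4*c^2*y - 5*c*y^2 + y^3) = y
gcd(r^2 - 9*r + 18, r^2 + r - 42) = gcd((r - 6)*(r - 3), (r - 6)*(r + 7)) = r - 6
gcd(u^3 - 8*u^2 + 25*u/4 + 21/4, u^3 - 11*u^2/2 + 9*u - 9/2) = u - 3/2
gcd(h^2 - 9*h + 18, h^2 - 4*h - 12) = h - 6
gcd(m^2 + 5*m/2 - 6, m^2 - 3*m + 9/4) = m - 3/2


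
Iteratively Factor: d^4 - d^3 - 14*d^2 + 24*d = (d)*(d^3 - d^2 - 14*d + 24) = d*(d - 3)*(d^2 + 2*d - 8) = d*(d - 3)*(d - 2)*(d + 4)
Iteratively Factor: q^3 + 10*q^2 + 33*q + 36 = (q + 4)*(q^2 + 6*q + 9) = (q + 3)*(q + 4)*(q + 3)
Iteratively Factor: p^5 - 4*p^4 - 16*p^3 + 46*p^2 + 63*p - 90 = (p + 3)*(p^4 - 7*p^3 + 5*p^2 + 31*p - 30) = (p - 5)*(p + 3)*(p^3 - 2*p^2 - 5*p + 6) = (p - 5)*(p + 2)*(p + 3)*(p^2 - 4*p + 3) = (p - 5)*(p - 1)*(p + 2)*(p + 3)*(p - 3)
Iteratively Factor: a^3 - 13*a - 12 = (a + 3)*(a^2 - 3*a - 4) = (a + 1)*(a + 3)*(a - 4)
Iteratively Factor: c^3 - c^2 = (c - 1)*(c^2) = c*(c - 1)*(c)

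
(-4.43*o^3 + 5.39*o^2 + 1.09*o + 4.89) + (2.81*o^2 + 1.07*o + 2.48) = -4.43*o^3 + 8.2*o^2 + 2.16*o + 7.37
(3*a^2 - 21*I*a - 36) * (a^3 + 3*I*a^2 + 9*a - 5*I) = 3*a^5 - 12*I*a^4 + 54*a^3 - 312*I*a^2 - 429*a + 180*I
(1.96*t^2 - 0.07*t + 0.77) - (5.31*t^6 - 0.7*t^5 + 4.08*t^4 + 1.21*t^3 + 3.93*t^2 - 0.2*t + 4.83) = -5.31*t^6 + 0.7*t^5 - 4.08*t^4 - 1.21*t^3 - 1.97*t^2 + 0.13*t - 4.06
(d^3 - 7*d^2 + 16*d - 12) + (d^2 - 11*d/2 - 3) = d^3 - 6*d^2 + 21*d/2 - 15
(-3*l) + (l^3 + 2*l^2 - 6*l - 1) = l^3 + 2*l^2 - 9*l - 1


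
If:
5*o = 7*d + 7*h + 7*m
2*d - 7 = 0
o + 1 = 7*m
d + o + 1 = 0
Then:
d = 7/2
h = -87/14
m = -1/2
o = -9/2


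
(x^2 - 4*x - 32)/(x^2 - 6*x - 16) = (x + 4)/(x + 2)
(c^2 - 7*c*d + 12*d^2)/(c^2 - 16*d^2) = (c - 3*d)/(c + 4*d)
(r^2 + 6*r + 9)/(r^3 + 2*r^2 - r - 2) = (r^2 + 6*r + 9)/(r^3 + 2*r^2 - r - 2)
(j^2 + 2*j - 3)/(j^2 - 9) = (j - 1)/(j - 3)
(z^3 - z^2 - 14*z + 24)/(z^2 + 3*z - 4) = (z^2 - 5*z + 6)/(z - 1)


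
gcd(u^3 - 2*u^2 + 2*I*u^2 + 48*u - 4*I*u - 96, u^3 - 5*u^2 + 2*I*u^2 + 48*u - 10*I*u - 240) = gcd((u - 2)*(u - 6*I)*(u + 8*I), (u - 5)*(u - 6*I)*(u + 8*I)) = u^2 + 2*I*u + 48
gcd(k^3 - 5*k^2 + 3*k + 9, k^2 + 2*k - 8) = 1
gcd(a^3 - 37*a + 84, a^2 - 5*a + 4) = a - 4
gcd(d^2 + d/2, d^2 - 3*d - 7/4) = d + 1/2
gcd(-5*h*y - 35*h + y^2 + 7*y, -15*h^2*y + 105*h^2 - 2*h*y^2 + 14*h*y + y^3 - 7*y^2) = -5*h + y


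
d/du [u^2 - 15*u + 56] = 2*u - 15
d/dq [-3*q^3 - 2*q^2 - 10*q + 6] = -9*q^2 - 4*q - 10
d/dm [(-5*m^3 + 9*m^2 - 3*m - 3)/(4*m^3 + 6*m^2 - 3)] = 3*(-22*m^4 + 8*m^3 + 33*m^2 - 6*m + 3)/(16*m^6 + 48*m^5 + 36*m^4 - 24*m^3 - 36*m^2 + 9)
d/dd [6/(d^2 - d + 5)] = 6*(1 - 2*d)/(d^2 - d + 5)^2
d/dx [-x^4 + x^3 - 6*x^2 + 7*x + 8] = -4*x^3 + 3*x^2 - 12*x + 7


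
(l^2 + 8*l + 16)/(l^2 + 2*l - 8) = (l + 4)/(l - 2)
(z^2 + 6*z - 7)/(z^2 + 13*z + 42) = (z - 1)/(z + 6)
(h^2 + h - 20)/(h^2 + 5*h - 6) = (h^2 + h - 20)/(h^2 + 5*h - 6)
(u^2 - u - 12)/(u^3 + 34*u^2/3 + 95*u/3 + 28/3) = 3*(u^2 - u - 12)/(3*u^3 + 34*u^2 + 95*u + 28)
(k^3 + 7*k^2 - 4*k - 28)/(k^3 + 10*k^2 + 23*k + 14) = (k - 2)/(k + 1)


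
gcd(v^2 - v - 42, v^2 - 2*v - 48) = v + 6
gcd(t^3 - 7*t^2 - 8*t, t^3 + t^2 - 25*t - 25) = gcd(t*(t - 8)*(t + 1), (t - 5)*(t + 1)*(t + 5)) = t + 1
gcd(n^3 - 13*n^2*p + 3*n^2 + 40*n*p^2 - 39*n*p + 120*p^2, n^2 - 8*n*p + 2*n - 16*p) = -n + 8*p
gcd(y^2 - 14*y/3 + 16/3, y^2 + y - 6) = y - 2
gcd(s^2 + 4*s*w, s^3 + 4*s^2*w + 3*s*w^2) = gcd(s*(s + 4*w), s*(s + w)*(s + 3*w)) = s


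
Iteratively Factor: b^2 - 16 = (b - 4)*(b + 4)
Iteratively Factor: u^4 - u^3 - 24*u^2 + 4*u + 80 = (u + 2)*(u^3 - 3*u^2 - 18*u + 40) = (u - 2)*(u + 2)*(u^2 - u - 20) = (u - 2)*(u + 2)*(u + 4)*(u - 5)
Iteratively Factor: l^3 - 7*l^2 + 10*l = (l - 5)*(l^2 - 2*l) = (l - 5)*(l - 2)*(l)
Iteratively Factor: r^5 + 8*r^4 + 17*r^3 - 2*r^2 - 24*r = (r + 3)*(r^4 + 5*r^3 + 2*r^2 - 8*r) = r*(r + 3)*(r^3 + 5*r^2 + 2*r - 8) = r*(r + 2)*(r + 3)*(r^2 + 3*r - 4) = r*(r + 2)*(r + 3)*(r + 4)*(r - 1)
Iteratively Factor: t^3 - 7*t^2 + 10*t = (t)*(t^2 - 7*t + 10) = t*(t - 5)*(t - 2)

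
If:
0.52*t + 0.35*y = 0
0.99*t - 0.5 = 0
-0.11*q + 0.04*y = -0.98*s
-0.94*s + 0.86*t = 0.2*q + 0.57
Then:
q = -0.54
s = -0.03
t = 0.51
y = -0.75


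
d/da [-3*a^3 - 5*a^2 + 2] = a*(-9*a - 10)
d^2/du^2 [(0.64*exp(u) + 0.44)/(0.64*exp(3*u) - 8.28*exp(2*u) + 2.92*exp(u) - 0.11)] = (1.048576*exp(6*u) - 8.552448*exp(5*u) + 13.44512*exp(4*u) + 138.36672*exp(3*u) - 35.13312*exp(2*u) + 2.354176*exp(u) + 0.149072)*exp(u)/(0.262144*exp(9*u) - 10.174464*exp(8*u) + 135.220224*exp(7*u) - 660.640704*exp(6*u) + 620.439744*exp(5*u) - 235.653456*exp(4*u) + 40.877536*exp(3*u) - 3.114276*exp(2*u) + 0.105996*exp(u) - 0.001331)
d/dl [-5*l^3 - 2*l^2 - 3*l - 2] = -15*l^2 - 4*l - 3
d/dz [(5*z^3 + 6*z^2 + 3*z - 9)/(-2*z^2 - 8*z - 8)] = (-5*z^3 - 30*z^2 - 21*z - 24)/(2*(z^3 + 6*z^2 + 12*z + 8))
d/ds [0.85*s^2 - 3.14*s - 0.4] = 1.7*s - 3.14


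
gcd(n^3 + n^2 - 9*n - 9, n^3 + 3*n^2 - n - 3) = n^2 + 4*n + 3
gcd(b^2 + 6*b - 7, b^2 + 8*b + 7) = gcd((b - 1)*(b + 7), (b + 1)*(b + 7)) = b + 7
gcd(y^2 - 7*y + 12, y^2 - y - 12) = y - 4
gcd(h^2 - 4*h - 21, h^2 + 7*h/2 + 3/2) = h + 3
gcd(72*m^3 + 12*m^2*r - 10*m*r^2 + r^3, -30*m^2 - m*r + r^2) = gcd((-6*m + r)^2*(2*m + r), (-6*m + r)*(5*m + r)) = -6*m + r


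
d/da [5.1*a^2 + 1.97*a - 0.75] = 10.2*a + 1.97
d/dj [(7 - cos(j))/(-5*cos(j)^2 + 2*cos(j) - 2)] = (5*cos(j)^2 - 70*cos(j) + 12)*sin(j)/(5*sin(j)^2 + 2*cos(j) - 7)^2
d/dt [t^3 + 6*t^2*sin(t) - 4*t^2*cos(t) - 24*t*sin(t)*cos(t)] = 4*t^2*sin(t) + 6*t^2*cos(t) + 3*t^2 + 12*t*sin(t) - 8*t*cos(t) - 24*t*cos(2*t) - 12*sin(2*t)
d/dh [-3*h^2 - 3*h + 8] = -6*h - 3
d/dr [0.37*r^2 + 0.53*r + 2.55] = 0.74*r + 0.53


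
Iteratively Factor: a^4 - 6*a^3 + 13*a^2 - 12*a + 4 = (a - 1)*(a^3 - 5*a^2 + 8*a - 4) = (a - 2)*(a - 1)*(a^2 - 3*a + 2) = (a - 2)*(a - 1)^2*(a - 2)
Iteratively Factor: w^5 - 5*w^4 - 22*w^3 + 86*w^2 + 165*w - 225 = (w - 1)*(w^4 - 4*w^3 - 26*w^2 + 60*w + 225) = (w - 5)*(w - 1)*(w^3 + w^2 - 21*w - 45) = (w - 5)^2*(w - 1)*(w^2 + 6*w + 9) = (w - 5)^2*(w - 1)*(w + 3)*(w + 3)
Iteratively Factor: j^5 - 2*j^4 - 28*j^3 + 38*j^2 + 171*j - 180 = (j - 1)*(j^4 - j^3 - 29*j^2 + 9*j + 180) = (j - 5)*(j - 1)*(j^3 + 4*j^2 - 9*j - 36) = (j - 5)*(j - 1)*(j + 4)*(j^2 - 9) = (j - 5)*(j - 3)*(j - 1)*(j + 4)*(j + 3)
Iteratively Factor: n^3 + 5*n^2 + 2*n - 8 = (n - 1)*(n^2 + 6*n + 8) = (n - 1)*(n + 2)*(n + 4)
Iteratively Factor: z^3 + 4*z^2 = (z + 4)*(z^2) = z*(z + 4)*(z)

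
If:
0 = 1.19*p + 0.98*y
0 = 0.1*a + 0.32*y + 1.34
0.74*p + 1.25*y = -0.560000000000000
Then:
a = -10.60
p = 0.72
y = -0.87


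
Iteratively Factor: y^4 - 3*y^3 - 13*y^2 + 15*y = (y)*(y^3 - 3*y^2 - 13*y + 15) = y*(y - 5)*(y^2 + 2*y - 3) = y*(y - 5)*(y + 3)*(y - 1)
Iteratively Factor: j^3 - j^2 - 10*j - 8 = (j - 4)*(j^2 + 3*j + 2) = (j - 4)*(j + 2)*(j + 1)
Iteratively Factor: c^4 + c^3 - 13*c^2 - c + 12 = (c - 1)*(c^3 + 2*c^2 - 11*c - 12) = (c - 1)*(c + 1)*(c^2 + c - 12) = (c - 3)*(c - 1)*(c + 1)*(c + 4)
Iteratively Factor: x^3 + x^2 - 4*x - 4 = (x + 1)*(x^2 - 4) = (x + 1)*(x + 2)*(x - 2)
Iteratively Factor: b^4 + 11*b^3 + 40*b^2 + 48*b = (b + 4)*(b^3 + 7*b^2 + 12*b) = (b + 3)*(b + 4)*(b^2 + 4*b) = b*(b + 3)*(b + 4)*(b + 4)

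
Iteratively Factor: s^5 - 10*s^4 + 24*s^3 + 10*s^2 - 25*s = (s + 1)*(s^4 - 11*s^3 + 35*s^2 - 25*s) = s*(s + 1)*(s^3 - 11*s^2 + 35*s - 25) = s*(s - 5)*(s + 1)*(s^2 - 6*s + 5) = s*(s - 5)^2*(s + 1)*(s - 1)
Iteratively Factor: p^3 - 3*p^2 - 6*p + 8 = (p - 4)*(p^2 + p - 2) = (p - 4)*(p + 2)*(p - 1)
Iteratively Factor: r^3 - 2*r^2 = (r)*(r^2 - 2*r) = r^2*(r - 2)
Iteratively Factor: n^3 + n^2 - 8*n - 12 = (n + 2)*(n^2 - n - 6) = (n + 2)^2*(n - 3)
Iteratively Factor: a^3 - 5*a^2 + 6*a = (a - 2)*(a^2 - 3*a) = (a - 3)*(a - 2)*(a)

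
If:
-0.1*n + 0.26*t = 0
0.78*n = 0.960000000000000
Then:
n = 1.23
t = 0.47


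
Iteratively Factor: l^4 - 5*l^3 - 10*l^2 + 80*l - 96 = (l - 3)*(l^3 - 2*l^2 - 16*l + 32) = (l - 4)*(l - 3)*(l^2 + 2*l - 8) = (l - 4)*(l - 3)*(l - 2)*(l + 4)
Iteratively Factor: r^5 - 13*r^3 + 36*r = (r + 3)*(r^4 - 3*r^3 - 4*r^2 + 12*r) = r*(r + 3)*(r^3 - 3*r^2 - 4*r + 12) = r*(r + 2)*(r + 3)*(r^2 - 5*r + 6) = r*(r - 2)*(r + 2)*(r + 3)*(r - 3)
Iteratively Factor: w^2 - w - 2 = (w - 2)*(w + 1)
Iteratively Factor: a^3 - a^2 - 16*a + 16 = (a - 1)*(a^2 - 16) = (a - 1)*(a + 4)*(a - 4)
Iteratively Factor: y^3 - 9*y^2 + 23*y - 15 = (y - 1)*(y^2 - 8*y + 15) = (y - 5)*(y - 1)*(y - 3)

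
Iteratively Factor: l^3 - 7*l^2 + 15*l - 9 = (l - 1)*(l^2 - 6*l + 9) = (l - 3)*(l - 1)*(l - 3)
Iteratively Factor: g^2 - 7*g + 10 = (g - 2)*(g - 5)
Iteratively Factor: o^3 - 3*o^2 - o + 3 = (o - 3)*(o^2 - 1) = (o - 3)*(o - 1)*(o + 1)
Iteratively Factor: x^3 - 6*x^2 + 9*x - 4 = (x - 1)*(x^2 - 5*x + 4) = (x - 4)*(x - 1)*(x - 1)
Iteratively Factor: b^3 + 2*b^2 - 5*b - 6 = (b - 2)*(b^2 + 4*b + 3) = (b - 2)*(b + 1)*(b + 3)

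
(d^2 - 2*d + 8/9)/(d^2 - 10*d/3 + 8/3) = (d - 2/3)/(d - 2)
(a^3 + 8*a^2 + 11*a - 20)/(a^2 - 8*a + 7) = (a^2 + 9*a + 20)/(a - 7)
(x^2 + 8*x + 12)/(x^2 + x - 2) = (x + 6)/(x - 1)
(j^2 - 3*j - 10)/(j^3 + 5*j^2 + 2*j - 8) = (j - 5)/(j^2 + 3*j - 4)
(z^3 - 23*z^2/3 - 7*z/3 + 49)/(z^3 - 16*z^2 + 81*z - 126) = (z + 7/3)/(z - 6)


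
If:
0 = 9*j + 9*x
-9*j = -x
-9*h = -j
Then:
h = 0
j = 0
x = 0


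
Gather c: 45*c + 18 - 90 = 45*c - 72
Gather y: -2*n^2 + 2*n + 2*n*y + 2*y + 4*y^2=-2*n^2 + 2*n + 4*y^2 + y*(2*n + 2)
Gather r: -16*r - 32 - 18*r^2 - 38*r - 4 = -18*r^2 - 54*r - 36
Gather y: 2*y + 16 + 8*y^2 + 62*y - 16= 8*y^2 + 64*y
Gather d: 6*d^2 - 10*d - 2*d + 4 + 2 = 6*d^2 - 12*d + 6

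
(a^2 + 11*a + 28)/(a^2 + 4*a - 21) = (a + 4)/(a - 3)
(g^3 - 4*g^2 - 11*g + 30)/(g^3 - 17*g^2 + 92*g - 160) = (g^2 + g - 6)/(g^2 - 12*g + 32)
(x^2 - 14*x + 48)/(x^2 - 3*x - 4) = (-x^2 + 14*x - 48)/(-x^2 + 3*x + 4)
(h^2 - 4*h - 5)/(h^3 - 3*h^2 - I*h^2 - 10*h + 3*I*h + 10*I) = (h + 1)/(h^2 + h*(2 - I) - 2*I)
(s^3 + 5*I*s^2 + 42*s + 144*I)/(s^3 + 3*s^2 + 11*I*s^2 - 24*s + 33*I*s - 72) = (s - 6*I)/(s + 3)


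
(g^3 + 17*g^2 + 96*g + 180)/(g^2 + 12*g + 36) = g + 5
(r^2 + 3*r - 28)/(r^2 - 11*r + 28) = (r + 7)/(r - 7)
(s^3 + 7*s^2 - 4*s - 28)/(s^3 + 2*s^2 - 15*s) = (s^3 + 7*s^2 - 4*s - 28)/(s*(s^2 + 2*s - 15))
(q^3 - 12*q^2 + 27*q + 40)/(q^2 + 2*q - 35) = (q^2 - 7*q - 8)/(q + 7)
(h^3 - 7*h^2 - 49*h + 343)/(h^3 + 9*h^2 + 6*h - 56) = (h^2 - 14*h + 49)/(h^2 + 2*h - 8)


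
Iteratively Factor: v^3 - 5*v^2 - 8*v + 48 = (v + 3)*(v^2 - 8*v + 16) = (v - 4)*(v + 3)*(v - 4)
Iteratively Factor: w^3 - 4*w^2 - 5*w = (w + 1)*(w^2 - 5*w) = w*(w + 1)*(w - 5)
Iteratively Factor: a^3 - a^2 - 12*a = (a + 3)*(a^2 - 4*a) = (a - 4)*(a + 3)*(a)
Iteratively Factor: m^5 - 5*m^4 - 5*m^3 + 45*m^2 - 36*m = (m + 3)*(m^4 - 8*m^3 + 19*m^2 - 12*m) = m*(m + 3)*(m^3 - 8*m^2 + 19*m - 12) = m*(m - 4)*(m + 3)*(m^2 - 4*m + 3) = m*(m - 4)*(m - 3)*(m + 3)*(m - 1)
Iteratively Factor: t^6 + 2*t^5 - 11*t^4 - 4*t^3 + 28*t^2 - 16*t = (t - 2)*(t^5 + 4*t^4 - 3*t^3 - 10*t^2 + 8*t) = (t - 2)*(t + 4)*(t^4 - 3*t^2 + 2*t) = (t - 2)*(t + 2)*(t + 4)*(t^3 - 2*t^2 + t) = (t - 2)*(t - 1)*(t + 2)*(t + 4)*(t^2 - t) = (t - 2)*(t - 1)^2*(t + 2)*(t + 4)*(t)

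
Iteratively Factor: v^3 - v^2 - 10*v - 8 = (v + 2)*(v^2 - 3*v - 4) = (v - 4)*(v + 2)*(v + 1)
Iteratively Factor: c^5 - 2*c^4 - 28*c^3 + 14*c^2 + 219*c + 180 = (c + 3)*(c^4 - 5*c^3 - 13*c^2 + 53*c + 60) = (c + 1)*(c + 3)*(c^3 - 6*c^2 - 7*c + 60) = (c - 5)*(c + 1)*(c + 3)*(c^2 - c - 12) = (c - 5)*(c - 4)*(c + 1)*(c + 3)*(c + 3)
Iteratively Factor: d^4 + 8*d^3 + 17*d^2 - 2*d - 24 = (d - 1)*(d^3 + 9*d^2 + 26*d + 24) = (d - 1)*(d + 3)*(d^2 + 6*d + 8) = (d - 1)*(d + 3)*(d + 4)*(d + 2)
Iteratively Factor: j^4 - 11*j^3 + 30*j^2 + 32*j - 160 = (j - 5)*(j^3 - 6*j^2 + 32) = (j - 5)*(j - 4)*(j^2 - 2*j - 8) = (j - 5)*(j - 4)^2*(j + 2)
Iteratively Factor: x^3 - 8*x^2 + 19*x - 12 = (x - 4)*(x^2 - 4*x + 3) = (x - 4)*(x - 1)*(x - 3)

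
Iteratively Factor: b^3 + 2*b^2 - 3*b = (b + 3)*(b^2 - b) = (b - 1)*(b + 3)*(b)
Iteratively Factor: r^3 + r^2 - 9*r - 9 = (r - 3)*(r^2 + 4*r + 3) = (r - 3)*(r + 3)*(r + 1)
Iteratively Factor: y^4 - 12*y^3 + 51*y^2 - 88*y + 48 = (y - 1)*(y^3 - 11*y^2 + 40*y - 48) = (y - 4)*(y - 1)*(y^2 - 7*y + 12) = (y - 4)*(y - 3)*(y - 1)*(y - 4)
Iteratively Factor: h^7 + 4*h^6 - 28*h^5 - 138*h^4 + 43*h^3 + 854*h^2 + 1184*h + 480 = (h - 3)*(h^6 + 7*h^5 - 7*h^4 - 159*h^3 - 434*h^2 - 448*h - 160) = (h - 3)*(h + 4)*(h^5 + 3*h^4 - 19*h^3 - 83*h^2 - 102*h - 40) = (h - 3)*(h + 1)*(h + 4)*(h^4 + 2*h^3 - 21*h^2 - 62*h - 40) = (h - 5)*(h - 3)*(h + 1)*(h + 4)*(h^3 + 7*h^2 + 14*h + 8) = (h - 5)*(h - 3)*(h + 1)*(h + 2)*(h + 4)*(h^2 + 5*h + 4) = (h - 5)*(h - 3)*(h + 1)*(h + 2)*(h + 4)^2*(h + 1)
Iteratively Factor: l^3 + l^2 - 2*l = (l + 2)*(l^2 - l) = l*(l + 2)*(l - 1)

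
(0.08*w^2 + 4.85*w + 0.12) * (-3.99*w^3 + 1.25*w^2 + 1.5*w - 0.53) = -0.3192*w^5 - 19.2515*w^4 + 5.7037*w^3 + 7.3826*w^2 - 2.3905*w - 0.0636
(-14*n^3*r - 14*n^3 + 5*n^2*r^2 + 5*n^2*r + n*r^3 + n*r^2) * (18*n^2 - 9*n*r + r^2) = -252*n^5*r - 252*n^5 + 216*n^4*r^2 + 216*n^4*r - 41*n^3*r^3 - 41*n^3*r^2 - 4*n^2*r^4 - 4*n^2*r^3 + n*r^5 + n*r^4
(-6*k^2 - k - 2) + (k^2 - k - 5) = -5*k^2 - 2*k - 7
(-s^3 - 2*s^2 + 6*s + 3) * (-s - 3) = s^4 + 5*s^3 - 21*s - 9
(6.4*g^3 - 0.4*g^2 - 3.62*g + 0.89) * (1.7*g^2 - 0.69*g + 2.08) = 10.88*g^5 - 5.096*g^4 + 7.434*g^3 + 3.1788*g^2 - 8.1437*g + 1.8512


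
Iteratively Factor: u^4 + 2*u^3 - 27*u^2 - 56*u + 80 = (u - 1)*(u^3 + 3*u^2 - 24*u - 80) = (u - 1)*(u + 4)*(u^2 - u - 20) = (u - 5)*(u - 1)*(u + 4)*(u + 4)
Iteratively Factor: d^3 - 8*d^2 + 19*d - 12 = (d - 1)*(d^2 - 7*d + 12) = (d - 4)*(d - 1)*(d - 3)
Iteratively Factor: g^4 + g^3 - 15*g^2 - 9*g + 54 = (g + 3)*(g^3 - 2*g^2 - 9*g + 18) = (g - 2)*(g + 3)*(g^2 - 9) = (g - 3)*(g - 2)*(g + 3)*(g + 3)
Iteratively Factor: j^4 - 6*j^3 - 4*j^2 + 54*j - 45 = (j - 1)*(j^3 - 5*j^2 - 9*j + 45) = (j - 3)*(j - 1)*(j^2 - 2*j - 15) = (j - 5)*(j - 3)*(j - 1)*(j + 3)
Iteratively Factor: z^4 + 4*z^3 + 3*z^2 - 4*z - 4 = (z + 2)*(z^3 + 2*z^2 - z - 2) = (z - 1)*(z + 2)*(z^2 + 3*z + 2) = (z - 1)*(z + 1)*(z + 2)*(z + 2)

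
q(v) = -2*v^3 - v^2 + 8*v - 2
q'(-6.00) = -196.00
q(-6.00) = 346.00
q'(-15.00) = -1312.00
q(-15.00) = 6403.00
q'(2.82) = -45.35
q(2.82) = -32.24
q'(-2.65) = -28.84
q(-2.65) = 7.00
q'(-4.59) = -109.23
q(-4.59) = 133.62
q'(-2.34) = -20.17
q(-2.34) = -0.57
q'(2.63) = -38.76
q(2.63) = -24.26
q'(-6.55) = -236.32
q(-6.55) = 464.72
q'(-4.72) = -116.23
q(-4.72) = 148.27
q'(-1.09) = 3.05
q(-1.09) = -9.32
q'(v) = -6*v^2 - 2*v + 8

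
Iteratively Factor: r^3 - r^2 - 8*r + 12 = (r - 2)*(r^2 + r - 6) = (r - 2)*(r + 3)*(r - 2)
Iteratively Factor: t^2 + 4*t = (t + 4)*(t)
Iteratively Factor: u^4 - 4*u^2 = (u)*(u^3 - 4*u) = u*(u + 2)*(u^2 - 2*u) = u*(u - 2)*(u + 2)*(u)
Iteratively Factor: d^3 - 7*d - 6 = (d + 2)*(d^2 - 2*d - 3) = (d + 1)*(d + 2)*(d - 3)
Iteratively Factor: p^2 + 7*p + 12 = (p + 3)*(p + 4)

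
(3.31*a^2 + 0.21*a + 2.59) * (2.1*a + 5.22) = 6.951*a^3 + 17.7192*a^2 + 6.5352*a + 13.5198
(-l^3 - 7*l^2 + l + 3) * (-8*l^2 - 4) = 8*l^5 + 56*l^4 - 4*l^3 + 4*l^2 - 4*l - 12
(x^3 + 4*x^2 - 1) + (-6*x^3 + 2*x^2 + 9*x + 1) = -5*x^3 + 6*x^2 + 9*x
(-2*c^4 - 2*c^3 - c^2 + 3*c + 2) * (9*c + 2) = -18*c^5 - 22*c^4 - 13*c^3 + 25*c^2 + 24*c + 4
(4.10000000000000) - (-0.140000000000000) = 4.24000000000000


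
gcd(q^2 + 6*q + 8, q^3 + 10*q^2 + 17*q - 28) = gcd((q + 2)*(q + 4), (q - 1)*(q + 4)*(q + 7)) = q + 4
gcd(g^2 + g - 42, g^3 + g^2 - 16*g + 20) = 1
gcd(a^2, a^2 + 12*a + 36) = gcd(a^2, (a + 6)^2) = 1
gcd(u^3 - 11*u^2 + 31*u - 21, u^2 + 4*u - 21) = u - 3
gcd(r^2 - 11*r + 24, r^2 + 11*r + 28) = 1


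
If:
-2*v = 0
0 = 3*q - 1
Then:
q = 1/3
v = 0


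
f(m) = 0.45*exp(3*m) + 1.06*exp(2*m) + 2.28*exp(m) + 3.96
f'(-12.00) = 0.00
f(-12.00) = 3.96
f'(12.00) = 5820218745915510.00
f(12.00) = 1940082275042380.00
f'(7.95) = 30796240546.58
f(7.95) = 10268258801.03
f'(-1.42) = 0.69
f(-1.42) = 4.58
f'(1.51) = 178.99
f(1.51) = 77.74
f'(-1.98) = 0.36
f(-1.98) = 4.30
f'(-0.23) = 3.83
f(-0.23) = 6.67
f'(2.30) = 1573.22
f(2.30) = 578.68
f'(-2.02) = 0.34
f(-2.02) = 4.28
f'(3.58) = 65134.21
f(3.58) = 22224.60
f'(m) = 1.35*exp(3*m) + 2.12*exp(2*m) + 2.28*exp(m)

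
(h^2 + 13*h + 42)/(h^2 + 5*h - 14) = (h + 6)/(h - 2)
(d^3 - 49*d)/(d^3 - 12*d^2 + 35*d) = (d + 7)/(d - 5)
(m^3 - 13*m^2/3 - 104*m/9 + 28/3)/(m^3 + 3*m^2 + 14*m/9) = (3*m^2 - 20*m + 12)/(m*(3*m + 2))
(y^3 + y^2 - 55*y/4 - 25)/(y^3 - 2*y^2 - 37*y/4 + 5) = (2*y + 5)/(2*y - 1)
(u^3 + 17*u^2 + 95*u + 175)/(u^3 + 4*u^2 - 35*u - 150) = (u + 7)/(u - 6)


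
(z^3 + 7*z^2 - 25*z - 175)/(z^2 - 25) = z + 7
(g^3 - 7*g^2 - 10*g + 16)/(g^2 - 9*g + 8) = g + 2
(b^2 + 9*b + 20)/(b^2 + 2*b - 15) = (b + 4)/(b - 3)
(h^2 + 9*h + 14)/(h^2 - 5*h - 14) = (h + 7)/(h - 7)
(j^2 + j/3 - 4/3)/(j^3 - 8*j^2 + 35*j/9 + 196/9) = 3*(j - 1)/(3*j^2 - 28*j + 49)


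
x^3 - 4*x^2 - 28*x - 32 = (x - 8)*(x + 2)^2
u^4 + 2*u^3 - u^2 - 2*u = u*(u - 1)*(u + 1)*(u + 2)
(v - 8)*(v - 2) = v^2 - 10*v + 16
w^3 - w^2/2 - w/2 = w*(w - 1)*(w + 1/2)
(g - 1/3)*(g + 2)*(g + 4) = g^3 + 17*g^2/3 + 6*g - 8/3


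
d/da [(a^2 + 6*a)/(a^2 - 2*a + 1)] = 2*(-4*a - 3)/(a^3 - 3*a^2 + 3*a - 1)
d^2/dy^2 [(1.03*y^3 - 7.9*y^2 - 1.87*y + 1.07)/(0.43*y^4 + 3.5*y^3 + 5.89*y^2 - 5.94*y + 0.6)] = (0.380893999999999*y^9 - 8.76425999999999*y^8 - 91.138242*y^7 - 200.241415999999*y^6 - 237.585114*y^5 - 1016.373822*y^4 - 110.981134*y^3 + 278.548842*y^2 - 196.219692*y + 48.926784)/(0.079507*y^12 + 1.94145*y^11 + 19.069683*y^10 + 92.766782*y^9 + 207.904929*y^8 + 61.124622*y^7 - 453.698567*y^6 - 182.716542*y^5 + 611.527392*y^4 - 331.756344*y^3 + 69.87168*y^2 - 6.4152*y + 0.216)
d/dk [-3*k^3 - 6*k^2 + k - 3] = -9*k^2 - 12*k + 1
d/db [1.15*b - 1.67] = 1.15000000000000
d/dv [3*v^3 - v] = 9*v^2 - 1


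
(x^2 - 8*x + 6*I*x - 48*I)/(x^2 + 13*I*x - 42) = (x - 8)/(x + 7*I)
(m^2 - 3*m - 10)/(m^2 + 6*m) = (m^2 - 3*m - 10)/(m*(m + 6))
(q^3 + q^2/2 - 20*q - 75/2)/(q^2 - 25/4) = 2*(q^2 - 2*q - 15)/(2*q - 5)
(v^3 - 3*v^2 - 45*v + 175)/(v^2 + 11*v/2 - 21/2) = 2*(v^2 - 10*v + 25)/(2*v - 3)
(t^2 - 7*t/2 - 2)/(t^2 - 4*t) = (t + 1/2)/t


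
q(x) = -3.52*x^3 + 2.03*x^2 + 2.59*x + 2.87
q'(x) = -10.56*x^2 + 4.06*x + 2.59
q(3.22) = -85.26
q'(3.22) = -93.83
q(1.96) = -10.76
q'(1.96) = -30.02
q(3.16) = -79.75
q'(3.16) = -90.03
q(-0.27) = 2.39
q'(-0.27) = 0.72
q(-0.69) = 3.21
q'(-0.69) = -5.24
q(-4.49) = 350.79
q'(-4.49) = -228.53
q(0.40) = 4.01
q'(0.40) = 2.52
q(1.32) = 1.73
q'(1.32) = -10.45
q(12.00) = -5756.29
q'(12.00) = -1469.33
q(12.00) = -5756.29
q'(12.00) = -1469.33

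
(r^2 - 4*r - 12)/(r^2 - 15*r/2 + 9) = 2*(r + 2)/(2*r - 3)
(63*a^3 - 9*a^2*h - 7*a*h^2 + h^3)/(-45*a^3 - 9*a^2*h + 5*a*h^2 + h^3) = (-7*a + h)/(5*a + h)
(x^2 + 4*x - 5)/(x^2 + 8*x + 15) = (x - 1)/(x + 3)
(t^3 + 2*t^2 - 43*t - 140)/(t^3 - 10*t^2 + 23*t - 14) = (t^2 + 9*t + 20)/(t^2 - 3*t + 2)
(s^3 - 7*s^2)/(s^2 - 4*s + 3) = s^2*(s - 7)/(s^2 - 4*s + 3)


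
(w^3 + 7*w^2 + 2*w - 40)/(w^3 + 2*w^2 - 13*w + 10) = (w + 4)/(w - 1)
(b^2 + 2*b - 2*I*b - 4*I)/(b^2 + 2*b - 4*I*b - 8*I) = (b - 2*I)/(b - 4*I)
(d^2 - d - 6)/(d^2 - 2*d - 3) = (d + 2)/(d + 1)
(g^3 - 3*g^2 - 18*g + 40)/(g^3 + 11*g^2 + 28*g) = (g^2 - 7*g + 10)/(g*(g + 7))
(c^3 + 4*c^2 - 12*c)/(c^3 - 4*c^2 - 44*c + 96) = c/(c - 8)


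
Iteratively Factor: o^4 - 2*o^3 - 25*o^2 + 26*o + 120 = (o - 3)*(o^3 + o^2 - 22*o - 40) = (o - 5)*(o - 3)*(o^2 + 6*o + 8) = (o - 5)*(o - 3)*(o + 4)*(o + 2)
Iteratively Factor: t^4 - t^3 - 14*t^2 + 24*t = (t + 4)*(t^3 - 5*t^2 + 6*t) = (t - 3)*(t + 4)*(t^2 - 2*t) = t*(t - 3)*(t + 4)*(t - 2)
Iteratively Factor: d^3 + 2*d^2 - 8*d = (d + 4)*(d^2 - 2*d) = d*(d + 4)*(d - 2)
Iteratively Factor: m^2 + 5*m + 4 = (m + 1)*(m + 4)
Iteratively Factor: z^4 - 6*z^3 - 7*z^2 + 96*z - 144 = (z - 4)*(z^3 - 2*z^2 - 15*z + 36) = (z - 4)*(z - 3)*(z^2 + z - 12) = (z - 4)*(z - 3)*(z + 4)*(z - 3)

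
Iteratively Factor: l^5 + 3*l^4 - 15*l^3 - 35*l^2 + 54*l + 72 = (l + 4)*(l^4 - l^3 - 11*l^2 + 9*l + 18) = (l + 1)*(l + 4)*(l^3 - 2*l^2 - 9*l + 18) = (l + 1)*(l + 3)*(l + 4)*(l^2 - 5*l + 6) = (l - 2)*(l + 1)*(l + 3)*(l + 4)*(l - 3)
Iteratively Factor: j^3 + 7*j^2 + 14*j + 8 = (j + 1)*(j^2 + 6*j + 8) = (j + 1)*(j + 4)*(j + 2)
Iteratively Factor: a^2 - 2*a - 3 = (a - 3)*(a + 1)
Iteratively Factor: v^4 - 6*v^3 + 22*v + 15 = (v + 1)*(v^3 - 7*v^2 + 7*v + 15) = (v - 5)*(v + 1)*(v^2 - 2*v - 3) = (v - 5)*(v + 1)^2*(v - 3)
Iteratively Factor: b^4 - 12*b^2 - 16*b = (b + 2)*(b^3 - 2*b^2 - 8*b) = (b + 2)^2*(b^2 - 4*b) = (b - 4)*(b + 2)^2*(b)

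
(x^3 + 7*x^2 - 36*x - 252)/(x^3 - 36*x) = (x + 7)/x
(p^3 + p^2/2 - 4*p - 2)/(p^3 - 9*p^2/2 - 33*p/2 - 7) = (p - 2)/(p - 7)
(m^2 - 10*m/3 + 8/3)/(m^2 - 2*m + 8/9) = 3*(m - 2)/(3*m - 2)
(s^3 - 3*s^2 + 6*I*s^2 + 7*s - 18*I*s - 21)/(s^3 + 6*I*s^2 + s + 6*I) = (s^2 + s*(-3 + 7*I) - 21*I)/(s^2 + 7*I*s - 6)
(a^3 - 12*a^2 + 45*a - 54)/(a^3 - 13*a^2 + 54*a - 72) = (a - 3)/(a - 4)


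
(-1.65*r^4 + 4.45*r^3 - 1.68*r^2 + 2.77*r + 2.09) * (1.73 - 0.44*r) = 0.726*r^5 - 4.8125*r^4 + 8.4377*r^3 - 4.1252*r^2 + 3.8725*r + 3.6157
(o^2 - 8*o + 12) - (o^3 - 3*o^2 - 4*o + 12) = -o^3 + 4*o^2 - 4*o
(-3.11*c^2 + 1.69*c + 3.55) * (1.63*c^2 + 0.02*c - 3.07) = -5.0693*c^4 + 2.6925*c^3 + 15.368*c^2 - 5.1173*c - 10.8985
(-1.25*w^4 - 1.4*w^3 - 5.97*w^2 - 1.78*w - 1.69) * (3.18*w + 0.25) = -3.975*w^5 - 4.7645*w^4 - 19.3346*w^3 - 7.1529*w^2 - 5.8192*w - 0.4225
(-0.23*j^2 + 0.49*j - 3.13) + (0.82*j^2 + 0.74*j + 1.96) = 0.59*j^2 + 1.23*j - 1.17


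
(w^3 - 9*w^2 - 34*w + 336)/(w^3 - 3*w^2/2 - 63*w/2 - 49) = 2*(w^2 - 2*w - 48)/(2*w^2 + 11*w + 14)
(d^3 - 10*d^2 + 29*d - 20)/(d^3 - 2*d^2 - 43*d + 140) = (d - 1)/(d + 7)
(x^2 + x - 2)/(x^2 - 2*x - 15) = (-x^2 - x + 2)/(-x^2 + 2*x + 15)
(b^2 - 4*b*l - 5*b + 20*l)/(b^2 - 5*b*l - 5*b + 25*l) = (b - 4*l)/(b - 5*l)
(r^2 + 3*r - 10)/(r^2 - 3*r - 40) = (r - 2)/(r - 8)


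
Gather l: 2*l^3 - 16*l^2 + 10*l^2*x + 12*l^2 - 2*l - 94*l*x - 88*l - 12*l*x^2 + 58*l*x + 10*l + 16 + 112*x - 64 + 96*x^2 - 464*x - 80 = 2*l^3 + l^2*(10*x - 4) + l*(-12*x^2 - 36*x - 80) + 96*x^2 - 352*x - 128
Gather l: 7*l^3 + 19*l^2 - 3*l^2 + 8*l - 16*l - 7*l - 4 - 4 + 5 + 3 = 7*l^3 + 16*l^2 - 15*l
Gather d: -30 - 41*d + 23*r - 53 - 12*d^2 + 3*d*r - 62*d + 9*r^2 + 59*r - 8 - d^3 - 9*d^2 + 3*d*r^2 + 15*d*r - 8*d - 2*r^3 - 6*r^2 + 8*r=-d^3 - 21*d^2 + d*(3*r^2 + 18*r - 111) - 2*r^3 + 3*r^2 + 90*r - 91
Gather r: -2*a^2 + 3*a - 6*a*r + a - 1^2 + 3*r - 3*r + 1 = -2*a^2 - 6*a*r + 4*a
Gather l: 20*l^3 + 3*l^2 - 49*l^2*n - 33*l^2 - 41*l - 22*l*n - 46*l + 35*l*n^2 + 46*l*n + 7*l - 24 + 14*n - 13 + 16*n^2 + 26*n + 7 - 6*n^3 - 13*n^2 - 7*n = 20*l^3 + l^2*(-49*n - 30) + l*(35*n^2 + 24*n - 80) - 6*n^3 + 3*n^2 + 33*n - 30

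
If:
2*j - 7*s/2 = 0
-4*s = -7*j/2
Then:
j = 0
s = 0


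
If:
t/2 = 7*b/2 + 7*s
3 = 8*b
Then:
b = 3/8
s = t/14 - 3/16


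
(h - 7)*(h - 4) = h^2 - 11*h + 28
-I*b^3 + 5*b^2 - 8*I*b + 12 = (b - 2*I)*(b + 6*I)*(-I*b + 1)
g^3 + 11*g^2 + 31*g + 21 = (g + 1)*(g + 3)*(g + 7)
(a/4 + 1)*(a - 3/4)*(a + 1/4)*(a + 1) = a^4/4 + 9*a^3/8 + 21*a^2/64 - 47*a/64 - 3/16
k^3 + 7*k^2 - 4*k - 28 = (k - 2)*(k + 2)*(k + 7)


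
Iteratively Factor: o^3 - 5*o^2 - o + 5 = (o - 5)*(o^2 - 1) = (o - 5)*(o - 1)*(o + 1)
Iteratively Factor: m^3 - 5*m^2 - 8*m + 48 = (m - 4)*(m^2 - m - 12) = (m - 4)*(m + 3)*(m - 4)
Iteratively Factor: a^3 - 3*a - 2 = (a + 1)*(a^2 - a - 2) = (a + 1)^2*(a - 2)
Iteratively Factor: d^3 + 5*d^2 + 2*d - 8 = (d + 4)*(d^2 + d - 2) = (d - 1)*(d + 4)*(d + 2)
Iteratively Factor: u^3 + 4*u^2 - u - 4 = (u - 1)*(u^2 + 5*u + 4) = (u - 1)*(u + 4)*(u + 1)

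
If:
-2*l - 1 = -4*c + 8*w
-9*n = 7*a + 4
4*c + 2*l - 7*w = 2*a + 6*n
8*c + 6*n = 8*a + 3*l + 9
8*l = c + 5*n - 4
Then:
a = -2651/3320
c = 167/3320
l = -23/60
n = 1759/9960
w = -1/249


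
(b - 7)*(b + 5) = b^2 - 2*b - 35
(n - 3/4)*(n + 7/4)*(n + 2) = n^3 + 3*n^2 + 11*n/16 - 21/8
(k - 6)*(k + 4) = k^2 - 2*k - 24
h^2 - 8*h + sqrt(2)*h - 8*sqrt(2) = (h - 8)*(h + sqrt(2))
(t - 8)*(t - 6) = t^2 - 14*t + 48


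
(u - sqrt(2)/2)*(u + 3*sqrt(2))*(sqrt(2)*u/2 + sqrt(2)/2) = sqrt(2)*u^3/2 + sqrt(2)*u^2/2 + 5*u^2/2 - 3*sqrt(2)*u/2 + 5*u/2 - 3*sqrt(2)/2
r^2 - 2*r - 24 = (r - 6)*(r + 4)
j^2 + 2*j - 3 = (j - 1)*(j + 3)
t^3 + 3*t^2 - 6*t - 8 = (t - 2)*(t + 1)*(t + 4)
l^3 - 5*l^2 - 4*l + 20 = (l - 5)*(l - 2)*(l + 2)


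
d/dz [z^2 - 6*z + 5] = 2*z - 6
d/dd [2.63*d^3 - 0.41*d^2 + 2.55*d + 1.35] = 7.89*d^2 - 0.82*d + 2.55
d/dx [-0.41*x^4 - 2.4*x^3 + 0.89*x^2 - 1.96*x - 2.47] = -1.64*x^3 - 7.2*x^2 + 1.78*x - 1.96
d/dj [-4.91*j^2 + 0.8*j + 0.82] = 0.8 - 9.82*j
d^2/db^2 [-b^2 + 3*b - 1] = -2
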